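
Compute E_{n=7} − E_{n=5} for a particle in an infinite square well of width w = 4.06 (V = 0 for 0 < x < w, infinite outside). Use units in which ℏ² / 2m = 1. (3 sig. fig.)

E_n = n²π²ℏ²/(2mw²), so ΔE = (7² − 5²) π²ℏ²/(2mw²).
ΔE = 24 × π² / (2 × 0.5 × 4.06²) = 14.37.

ΔE = 14.4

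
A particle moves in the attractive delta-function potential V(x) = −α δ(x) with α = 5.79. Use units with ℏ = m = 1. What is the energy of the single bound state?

The bound state is ψ(x) = √κ e^{−κ|x|}. The derivative jump ψ'(0⁺) − ψ'(0⁻) = −(2mα/ℏ²)ψ(0) fixes κ = mα/ℏ² = 5.790.
Then E = −ℏ²κ²/(2m) = −mα²/(2ℏ²) = -16.76.

E = -16.8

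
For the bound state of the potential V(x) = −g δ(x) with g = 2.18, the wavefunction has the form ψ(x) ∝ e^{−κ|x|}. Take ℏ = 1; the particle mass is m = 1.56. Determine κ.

κ = 3.40

Integrate −(ℏ²/2m)ψ'' − gδ(x)ψ = Eψ from −ε to +ε: the ψ'' term gives ψ'(0⁺) − ψ'(0⁻) and the δ term gives −(2mg/ℏ²)ψ(0).
With ψ ∝ e^{−κ|x|} this yields −2κ = −2mg/ℏ², so κ = mg/ℏ² = 3.401.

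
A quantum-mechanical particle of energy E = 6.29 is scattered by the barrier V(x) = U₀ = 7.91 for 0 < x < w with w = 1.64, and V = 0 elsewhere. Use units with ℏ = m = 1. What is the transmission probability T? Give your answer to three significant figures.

T = 0.00710

Since E < U₀ the interior solution is evanescent with decay constant κ = √(2m(U₀ − E))/ℏ = 1.800.
κw = 2.952, sinh(κw) = 9.546.
The exact tunnelling result is T⁻¹ = 1 + U₀² sinh²(κw) / [4E(U₀ − E)] = 140.9, so T = 0.00710.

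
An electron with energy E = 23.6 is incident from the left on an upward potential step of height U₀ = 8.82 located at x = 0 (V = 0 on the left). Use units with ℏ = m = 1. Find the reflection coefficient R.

On each side the TISE gives plane waves with k = √(2m(E − V))/ℏ: k₁ = √(2·1·23.6) = 6.870, k₂ = √(2·1·14.78) = 5.437.
Continuity of ψ and ψ′ at the step yields the reflection amplitude r = (k₁ − k₂)/(k₁ + k₂) = 0.1165; thus R = |r|² = 0.01356, T = 0.9864.

R = 0.0136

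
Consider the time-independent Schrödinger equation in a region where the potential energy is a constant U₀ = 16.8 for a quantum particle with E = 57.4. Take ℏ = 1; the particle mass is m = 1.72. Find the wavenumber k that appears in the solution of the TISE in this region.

k = 11.8

With E > U₀ the solution is oscillatory, ψ ∝ e^{±ikx} with k = √(2m(E − U₀))/ℏ.
k = √(2 × 1.72 × 40.6) = 11.82.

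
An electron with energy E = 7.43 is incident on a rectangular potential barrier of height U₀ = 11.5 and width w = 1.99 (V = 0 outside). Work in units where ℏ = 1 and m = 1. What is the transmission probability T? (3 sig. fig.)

T = 0.0000428

E < U₀: inside the barrier ψ ∝ e^{±κx} with κ = √(2m(U₀ − E))/ℏ = 2.853.
κw = 5.678, sinh(κw) = 146.1.
Matching ψ, ψ′ at both faces gives T = [1 + U₀² sinh²(κw) / (4E(U₀ − E))]⁻¹ = 1/23350 = 0.0000428.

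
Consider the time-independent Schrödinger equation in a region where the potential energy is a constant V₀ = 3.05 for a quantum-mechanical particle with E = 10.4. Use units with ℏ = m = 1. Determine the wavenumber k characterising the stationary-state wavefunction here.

With E > V₀ the solution is oscillatory, ψ ∝ e^{±ikx} with k = √(2m(E − V₀))/ℏ.
k = √(2 × 1 × 7.35) = 3.834.

k = 3.83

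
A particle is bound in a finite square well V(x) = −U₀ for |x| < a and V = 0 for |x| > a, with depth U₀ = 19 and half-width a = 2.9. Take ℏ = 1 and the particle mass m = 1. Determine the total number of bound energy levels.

N = 12

Define the well-strength parameter z₀ = (a/ℏ)√(2mU₀) = 2.9 × √(2·1·19) = 17.88.
The even/odd transcendental equations gain one root per π/2 in z₀, giving N = 1 + ⌊2z₀/π⌋ = 1 + ⌊11.38⌋ = 12.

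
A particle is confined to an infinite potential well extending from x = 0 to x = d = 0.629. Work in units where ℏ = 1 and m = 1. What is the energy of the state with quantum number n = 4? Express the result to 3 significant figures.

Requiring ψ(0) = ψ(d) = 0 quantises k = nπ/d, hence E_n = ℏ²k²/2m = n²π²ℏ²/(2md²).
E_4 = 4² × π² / (2 × 1 × 0.629²) = 199.6.

E = 200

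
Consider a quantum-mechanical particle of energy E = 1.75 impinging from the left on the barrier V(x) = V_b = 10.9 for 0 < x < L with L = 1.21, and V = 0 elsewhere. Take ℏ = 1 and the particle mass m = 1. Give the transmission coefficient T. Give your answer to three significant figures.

Since E < V_b the interior solution is evanescent with decay constant κ = √(2m(V_b − E))/ℏ = 4.278.
κL = 5.176, sinh(κL) = 88.50.
Matching ψ, ψ′ at both faces gives T = [1 + V_b² sinh²(κL) / (4E(V_b − E))]⁻¹ = 1/14530 = 0.0000688.

T = 0.0000688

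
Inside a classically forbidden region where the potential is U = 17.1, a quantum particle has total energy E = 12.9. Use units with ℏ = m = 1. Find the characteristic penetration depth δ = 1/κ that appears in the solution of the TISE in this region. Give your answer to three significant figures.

Since E < U the TISE in this region is ψ'' = κ²ψ with κ = √(2m(U − E))/ℏ.
κ = √(2 × 1 × 4.2) = 2.898. The penetration depth is δ = 1/κ = 0.345.

δ = 0.345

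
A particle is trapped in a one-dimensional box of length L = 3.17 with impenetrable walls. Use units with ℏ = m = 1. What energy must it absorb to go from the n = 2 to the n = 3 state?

E_n = n²π²ℏ²/(2mL²), so ΔE = (3² − 2²) π²ℏ²/(2mL²).
ΔE = 5 × π² / (2 × 1 × 3.17²) = 2.455.

ΔE = 2.46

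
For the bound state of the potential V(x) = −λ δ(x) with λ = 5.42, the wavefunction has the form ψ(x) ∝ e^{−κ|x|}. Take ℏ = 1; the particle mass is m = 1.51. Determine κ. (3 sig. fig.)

Integrating the TISE across x = 0 gives the cusp condition ψ'(0⁺) − ψ'(0⁻) = −(2mλ/ℏ²)ψ(0).
With ψ ∝ e^{−κ|x|} this yields −2κ = −2mλ/ℏ², so κ = mλ/ℏ² = 8.184.

κ = 8.18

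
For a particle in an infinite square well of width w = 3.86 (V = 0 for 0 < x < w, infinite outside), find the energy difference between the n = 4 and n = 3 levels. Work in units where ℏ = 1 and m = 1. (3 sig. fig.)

ΔE = 2.32

E_n = n²π²ℏ²/(2mw²), so ΔE = (4² − 3²) π²ℏ²/(2mw²).
ΔE = 7 × π² / (2 × 1 × 3.86²) = 2.318.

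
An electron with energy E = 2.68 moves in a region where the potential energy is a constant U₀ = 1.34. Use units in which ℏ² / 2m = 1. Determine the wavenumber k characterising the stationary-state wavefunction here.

k = 1.16

With E > U₀ the solution is oscillatory, ψ ∝ e^{±ikx} with k = √(2m(E − U₀))/ℏ.
k = √(2 × 0.5 × 1.34) = 1.158.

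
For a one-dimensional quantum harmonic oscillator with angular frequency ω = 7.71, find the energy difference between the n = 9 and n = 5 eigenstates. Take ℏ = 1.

ΔE = 30.8

E_n = ℏω(n + ½), so ΔE = (9 − 5) ℏω = 4 × 7.71 = 30.84.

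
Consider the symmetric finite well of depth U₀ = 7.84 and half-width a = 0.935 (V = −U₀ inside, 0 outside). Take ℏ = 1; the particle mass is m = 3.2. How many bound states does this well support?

N = 5

The dimensionless depth is z₀ = a√(2mU₀)/ℏ = 0.935 × √(50.18) = 6.623.
A new bound state (alternating even/odd) appears each time z₀ passes a multiple of π/2, so N = ⌊2z₀/π⌋ + 1 = ⌊4.216⌋ + 1 = 5.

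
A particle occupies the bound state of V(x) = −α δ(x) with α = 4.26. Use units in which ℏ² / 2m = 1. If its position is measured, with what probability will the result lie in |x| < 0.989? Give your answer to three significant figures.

The normalised bound state is ψ = √κ e^{−κ|x|} with κ = mα/ℏ² = 2.130.
P(|x| < d) = ∫_{−d}^{d} κ e^{−2κ|x|} dx = 1 − e^{−2κd} = 1 − e^{−4.213} = 0.9852.

P = 0.985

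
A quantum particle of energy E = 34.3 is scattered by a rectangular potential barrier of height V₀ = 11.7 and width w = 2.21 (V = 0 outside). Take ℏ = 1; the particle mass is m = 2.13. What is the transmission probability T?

Above the barrier the interior wavenumber is k₂ = √(2m(E − V₀))/ℏ = 9.812, giving phase k₂w = 21.68.
Matching at both interfaces gives T⁻¹ = 1 + V₀² sin²(k₂w) / [4E(E − V₀)] = 1.004, hence T = 0.996.

T = 0.996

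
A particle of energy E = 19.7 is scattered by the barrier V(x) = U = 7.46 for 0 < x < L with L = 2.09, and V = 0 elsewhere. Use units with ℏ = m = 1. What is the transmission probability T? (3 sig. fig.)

E > U: inside the barrier k₂ = √(2m(E − U))/ℏ = 4.948, k₂L = 10.34.
T = [1 + U² sin²(k₂L) / (4E(E − U))]⁻¹ = 1/1.036 = 0.965.

T = 0.965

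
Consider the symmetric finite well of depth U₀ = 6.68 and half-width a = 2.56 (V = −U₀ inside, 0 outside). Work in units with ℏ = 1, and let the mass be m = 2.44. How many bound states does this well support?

N = 10

The dimensionless depth is z₀ = a√(2mU₀)/ℏ = 2.56 × √(32.60) = 14.62.
A new bound state (alternating even/odd) appears each time z₀ passes a multiple of π/2, so N = ⌊2z₀/π⌋ + 1 = ⌊9.305⌋ + 1 = 10.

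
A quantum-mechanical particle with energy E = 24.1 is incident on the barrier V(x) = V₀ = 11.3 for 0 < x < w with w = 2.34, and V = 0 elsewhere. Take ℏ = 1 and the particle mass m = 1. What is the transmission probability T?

Above the barrier the interior wavenumber is k₂ = √(2m(E − V₀))/ℏ = 5.060, giving phase k₂w = 11.84.
T = [1 + V₀² sin²(k₂w) / (4E(E − V₀))]⁻¹ = 1/1.046 = 0.956.

T = 0.956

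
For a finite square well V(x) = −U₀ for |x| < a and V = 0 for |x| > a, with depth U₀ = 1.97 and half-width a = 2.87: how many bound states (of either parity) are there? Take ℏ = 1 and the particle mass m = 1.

N = 4

The dimensionless depth is z₀ = a√(2mU₀)/ℏ = 2.87 × √(3.940) = 5.697.
The even/odd transcendental equations gain one root per π/2 in z₀, giving N = 1 + ⌊2z₀/π⌋ = 1 + ⌊3.627⌋ = 4.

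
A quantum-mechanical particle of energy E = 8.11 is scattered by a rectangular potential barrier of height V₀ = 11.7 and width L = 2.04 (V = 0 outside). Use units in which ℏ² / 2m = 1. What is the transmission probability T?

E < V₀: inside the barrier ψ ∝ e^{±κx} with κ = √(2m(V₀ − E))/ℏ = 1.895.
κL = 3.865, sinh(κL) = 23.85.
The exact tunnelling result is T⁻¹ = 1 + V₀² sinh²(κL) / [4E(V₀ − E)] = 669.4, so T = 0.00149.

T = 0.00149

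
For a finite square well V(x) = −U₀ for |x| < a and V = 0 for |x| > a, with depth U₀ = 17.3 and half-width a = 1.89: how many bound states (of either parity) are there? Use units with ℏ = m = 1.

Define the well-strength parameter z₀ = (a/ℏ)√(2mU₀) = 1.89 × √(2·1·17.3) = 11.12.
A new bound state (alternating even/odd) appears each time z₀ passes a multiple of π/2, so N = ⌊2z₀/π⌋ + 1 = ⌊7.078⌋ + 1 = 8.

N = 8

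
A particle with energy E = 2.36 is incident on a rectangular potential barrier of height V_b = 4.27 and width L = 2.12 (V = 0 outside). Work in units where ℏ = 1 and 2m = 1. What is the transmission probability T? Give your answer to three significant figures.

Since E < V_b the interior solution is evanescent with decay constant κ = √(2m(V_b − E))/ℏ = 1.382.
κL = 2.930, sinh(κL) = 9.336.
Matching ψ, ψ′ at both faces gives T = [1 + V_b² sinh²(κL) / (4E(V_b − E))]⁻¹ = 1/89.14 = 0.0112.

T = 0.0112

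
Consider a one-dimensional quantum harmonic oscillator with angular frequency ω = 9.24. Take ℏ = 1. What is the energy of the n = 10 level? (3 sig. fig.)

E = 97.0

The oscillator eigenvalues are E_n = ℏω(n + ½), so E_10 = 9.24 × 10.5 = 97.02.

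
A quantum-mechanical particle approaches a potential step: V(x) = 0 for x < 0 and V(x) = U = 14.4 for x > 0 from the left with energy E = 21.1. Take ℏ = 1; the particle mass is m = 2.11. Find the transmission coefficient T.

T = 0.922

The wavenumbers are k₁ = √(2mE)/ℏ = 9.436 on the left and k₂ = √(2m(E − U))/ℏ = 5.317 on the right.
Matching ψ and ψ′ at x = 0 gives r = (k₁ − k₂)/(k₁ + k₂), so R = r² = 0.07794 and T = 1 − R = 0.9221.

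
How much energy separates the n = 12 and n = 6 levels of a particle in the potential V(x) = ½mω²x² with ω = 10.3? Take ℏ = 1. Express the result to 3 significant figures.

E_n = ℏω(n + ½), so ΔE = (12 − 6) ℏω = 6 × 10.3 = 61.80.

ΔE = 61.8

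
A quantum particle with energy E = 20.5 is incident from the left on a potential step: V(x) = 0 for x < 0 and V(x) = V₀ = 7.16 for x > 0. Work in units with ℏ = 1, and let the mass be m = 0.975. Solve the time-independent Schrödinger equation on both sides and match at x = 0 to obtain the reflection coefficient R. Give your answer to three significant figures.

On each side the TISE gives plane waves with k = √(2m(E − V))/ℏ: k₁ = √(2·0.975·20.5) = 6.323, k₂ = √(2·0.975·13.34) = 5.100.
Continuity of ψ and ψ′ at the step yields the reflection amplitude r = (k₁ − k₂)/(k₁ + k₂) = 0.1070; thus R = |r|² = 0.01145, T = 0.9886.

R = 0.0114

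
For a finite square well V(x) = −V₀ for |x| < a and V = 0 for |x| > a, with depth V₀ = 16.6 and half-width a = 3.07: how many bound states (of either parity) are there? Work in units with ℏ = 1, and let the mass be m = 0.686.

The dimensionless depth is z₀ = a√(2mV₀)/ℏ = 3.07 × √(22.78) = 14.65.
The even/odd transcendental equations gain one root per π/2 in z₀, giving N = 1 + ⌊2z₀/π⌋ = 1 + ⌊9.327⌋ = 10.

N = 10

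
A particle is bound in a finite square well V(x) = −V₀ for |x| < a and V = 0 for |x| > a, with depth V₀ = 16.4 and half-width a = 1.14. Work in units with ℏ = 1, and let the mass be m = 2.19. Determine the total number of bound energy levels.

N = 7

Define the well-strength parameter z₀ = (a/ℏ)√(2mV₀) = 1.14 × √(2·2.19·16.4) = 9.662.
The even/odd transcendental equations gain one root per π/2 in z₀, giving N = 1 + ⌊2z₀/π⌋ = 1 + ⌊6.151⌋ = 7.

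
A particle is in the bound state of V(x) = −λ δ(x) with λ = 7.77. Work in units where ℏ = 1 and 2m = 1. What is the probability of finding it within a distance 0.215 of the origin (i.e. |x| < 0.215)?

The normalised bound state is ψ = √κ e^{−κ|x|} with κ = mλ/ℏ² = 3.885.
P(|x| < d) = ∫_{−d}^{d} κ e^{−2κ|x|} dx = 1 − e^{−2κd} = 1 − e^{−1.671} = 0.8119.

P = 0.812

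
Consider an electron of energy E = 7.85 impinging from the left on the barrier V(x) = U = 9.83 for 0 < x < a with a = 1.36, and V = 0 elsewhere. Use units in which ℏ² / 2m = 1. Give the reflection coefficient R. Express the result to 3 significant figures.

Since E < U the interior solution is evanescent with decay constant κ = √(2m(U − E))/ℏ = 1.407.
κa = 1.914, sinh(κa) = 3.315.
The exact tunnelling result is T⁻¹ = 1 + U² sinh²(κa) / [4E(U − E)] = 18.08, so T = 0.0553.
R = 1 − T = 0.945.

R = 0.945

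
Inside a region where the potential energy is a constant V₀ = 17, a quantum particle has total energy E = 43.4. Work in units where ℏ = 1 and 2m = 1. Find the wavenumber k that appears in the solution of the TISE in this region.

k = 5.14

With E > V₀ the solution is oscillatory, ψ ∝ e^{±ikx} with k = √(2m(E − V₀))/ℏ.
k = √(2 × 0.5 × 26.4) = 5.138.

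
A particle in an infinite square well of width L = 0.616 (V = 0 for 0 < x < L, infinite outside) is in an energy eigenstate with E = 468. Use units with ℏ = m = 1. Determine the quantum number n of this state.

From E_n = n²π²ℏ²/(2mL²) invert to n = √(2mL²E)/(πℏ).
n = (0.616/π) × √(2 × 1 × 468) = 5.999 → n = 6.

n = 6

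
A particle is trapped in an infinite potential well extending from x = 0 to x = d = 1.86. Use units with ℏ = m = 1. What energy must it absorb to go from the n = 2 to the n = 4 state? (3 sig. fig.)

E_n = n²π²ℏ²/(2md²), so ΔE = (4² − 2²) π²ℏ²/(2md²).
ΔE = 12 × π² / (2 × 1 × 1.86²) = 17.12.

ΔE = 17.1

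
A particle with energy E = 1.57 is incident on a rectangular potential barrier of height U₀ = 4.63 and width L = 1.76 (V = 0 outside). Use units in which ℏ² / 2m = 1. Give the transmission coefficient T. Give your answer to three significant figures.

T = 0.00757

Since E < U₀ the interior solution is evanescent with decay constant κ = √(2m(U₀ − E))/ℏ = 1.749.
κL = 3.079, sinh(κL) = 10.84.
Matching ψ, ψ′ at both faces gives T = [1 + U₀² sinh²(κL) / (4E(U₀ − E))]⁻¹ = 1/132.1 = 0.00757.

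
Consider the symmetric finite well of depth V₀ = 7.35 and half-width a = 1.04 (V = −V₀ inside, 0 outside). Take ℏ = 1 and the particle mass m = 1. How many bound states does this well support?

Define the well-strength parameter z₀ = (a/ℏ)√(2mV₀) = 1.04 × √(2·1·7.35) = 3.987.
The even/odd transcendental equations gain one root per π/2 in z₀, giving N = 1 + ⌊2z₀/π⌋ = 1 + ⌊2.538⌋ = 3.

N = 3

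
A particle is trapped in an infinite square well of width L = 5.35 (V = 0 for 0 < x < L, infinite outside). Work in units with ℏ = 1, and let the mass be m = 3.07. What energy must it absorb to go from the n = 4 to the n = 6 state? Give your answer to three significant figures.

ΔE = 1.12

E_n = n²π²ℏ²/(2mL²), so ΔE = (6² − 4²) π²ℏ²/(2mL²).
ΔE = 20 × π² / (2 × 3.07 × 5.35²) = 1.123.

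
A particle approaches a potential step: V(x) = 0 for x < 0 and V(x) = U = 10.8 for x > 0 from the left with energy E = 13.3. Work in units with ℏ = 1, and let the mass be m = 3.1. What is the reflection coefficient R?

R = 0.156

The wavenumbers are k₁ = √(2mE)/ℏ = 9.081 on the left and k₂ = √(2m(E − U))/ℏ = 3.937 on the right.
Continuity of ψ and ψ′ at the step yields the reflection amplitude r = (k₁ − k₂)/(k₁ + k₂) = 0.3951; thus R = |r|² = 0.1561, T = 0.8439.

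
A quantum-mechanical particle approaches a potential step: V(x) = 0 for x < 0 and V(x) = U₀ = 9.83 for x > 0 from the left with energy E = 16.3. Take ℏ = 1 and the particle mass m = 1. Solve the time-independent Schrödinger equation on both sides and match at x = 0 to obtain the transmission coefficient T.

T = 0.948

On each side the TISE gives plane waves with k = √(2m(E − V))/ℏ: k₁ = √(2·1·16.3) = 5.710, k₂ = √(2·1·6.47) = 3.597.
Matching ψ and ψ′ at x = 0 gives r = (k₁ − k₂)/(k₁ + k₂), so R = r² = 0.05152 and T = 1 − R = 0.9485.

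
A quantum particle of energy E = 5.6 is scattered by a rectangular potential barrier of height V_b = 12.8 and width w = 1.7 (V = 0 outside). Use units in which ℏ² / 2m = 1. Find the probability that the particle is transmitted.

T = 0.000430

E < V_b: inside the barrier ψ ∝ e^{±κx} with κ = √(2m(V_b − E))/ℏ = 2.683.
κw = 4.562, sinh(κw) = 47.86.
The exact tunnelling result is T⁻¹ = 1 + V_b² sinh²(κw) / [4E(V_b − E)] = 2328, so T = 0.000430.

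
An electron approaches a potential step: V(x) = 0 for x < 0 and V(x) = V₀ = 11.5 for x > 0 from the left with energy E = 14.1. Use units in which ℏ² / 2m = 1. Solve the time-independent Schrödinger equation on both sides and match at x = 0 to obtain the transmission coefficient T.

The wavenumbers are k₁ = √(2mE)/ℏ = 3.755 on the left and k₂ = √(2m(E − V₀))/ℏ = 1.612 on the right.
Continuity of ψ and ψ′ at the step yields the reflection amplitude r = (k₁ − k₂)/(k₁ + k₂) = 0.3992; thus R = |r|² = 0.1593, T = 0.8407.

T = 0.841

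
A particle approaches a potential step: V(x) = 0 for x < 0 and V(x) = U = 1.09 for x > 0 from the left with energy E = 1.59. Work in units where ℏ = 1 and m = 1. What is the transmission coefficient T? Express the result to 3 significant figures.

On each side the TISE gives plane waves with k = √(2m(E − V))/ℏ: k₁ = √(2·1·1.59) = 1.783, k₂ = √(2·1·0.5) = 1.000.
Continuity of ψ and ψ′ at the step yields the reflection amplitude r = (k₁ − k₂)/(k₁ + k₂) = 0.2814; thus R = |r|² = 0.07920, T = 0.9208.

T = 0.921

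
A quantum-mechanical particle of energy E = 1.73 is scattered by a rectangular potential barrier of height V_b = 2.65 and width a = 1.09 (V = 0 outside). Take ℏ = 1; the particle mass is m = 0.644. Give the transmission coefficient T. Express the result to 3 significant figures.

T = 0.291

Since E < V_b the interior solution is evanescent with decay constant κ = √(2m(V_b − E))/ℏ = 1.089.
κa = 1.187, sinh(κa) = 1.485.
Matching ψ, ψ′ at both faces gives T = [1 + V_b² sinh²(κa) / (4E(V_b − E))]⁻¹ = 1/3.433 = 0.291.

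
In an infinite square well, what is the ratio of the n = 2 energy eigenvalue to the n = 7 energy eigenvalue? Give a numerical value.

Since E_n ∝ n², the ratio is (2/7)² = 0.0816327.

0.0816327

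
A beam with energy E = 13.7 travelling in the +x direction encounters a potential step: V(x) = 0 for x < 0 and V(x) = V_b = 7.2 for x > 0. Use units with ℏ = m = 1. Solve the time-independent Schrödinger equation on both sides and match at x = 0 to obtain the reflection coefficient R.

R = 0.0340

On each side the TISE gives plane waves with k = √(2m(E − V))/ℏ: k₁ = √(2·1·13.7) = 5.235, k₂ = √(2·1·6.5) = 3.606.
Matching ψ and ψ′ at x = 0 gives r = (k₁ − k₂)/(k₁ + k₂), so R = r² = 0.03396 and T = 1 − R = 0.9660.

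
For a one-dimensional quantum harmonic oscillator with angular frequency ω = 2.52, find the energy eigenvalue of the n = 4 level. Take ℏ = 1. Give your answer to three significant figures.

E = 11.3

The oscillator eigenvalues are E_n = ℏω(n + ½), so E_4 = 2.52 × 4.5 = 11.34.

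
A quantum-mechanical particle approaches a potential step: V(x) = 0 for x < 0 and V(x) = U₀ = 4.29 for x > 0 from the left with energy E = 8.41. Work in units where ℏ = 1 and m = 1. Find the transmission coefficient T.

On each side the TISE gives plane waves with k = √(2m(E − V))/ℏ: k₁ = √(2·1·8.41) = 4.101, k₂ = √(2·1·4.12) = 2.871.
Matching ψ and ψ′ at x = 0 gives r = (k₁ − k₂)/(k₁ + k₂), so R = r² = 0.03116 and T = 1 − R = 0.9688.

T = 0.969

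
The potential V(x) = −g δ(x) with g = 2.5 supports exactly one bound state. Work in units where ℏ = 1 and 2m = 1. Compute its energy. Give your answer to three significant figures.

E = -1.56

For x ≠ 0 the bound state is ψ ∝ e^{−κ|x|}; integrating the TISE across the delta gives the cusp condition 2κ = 2mg/ℏ², so κ = 1.250.
Then E = −ℏ²κ²/(2m) = −mg²/(2ℏ²) = -1.563.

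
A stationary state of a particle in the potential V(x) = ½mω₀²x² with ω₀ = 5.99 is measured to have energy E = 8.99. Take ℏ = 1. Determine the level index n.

n = 1

Invert E_n = (n + ½)ℏω₀: n = E/ℏω₀ − ½ = 1.001, so n = 1.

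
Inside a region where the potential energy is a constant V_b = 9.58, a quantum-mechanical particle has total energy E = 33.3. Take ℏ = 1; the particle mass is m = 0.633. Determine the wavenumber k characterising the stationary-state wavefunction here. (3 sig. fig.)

With E > V_b the solution is oscillatory, ψ ∝ e^{±ikx} with k = √(2m(E − V_b))/ℏ.
k = √(2 × 0.633 × 23.72) = 5.480.

k = 5.48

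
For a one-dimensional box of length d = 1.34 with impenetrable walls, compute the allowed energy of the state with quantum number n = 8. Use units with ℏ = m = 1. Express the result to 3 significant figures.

E = 176

Requiring ψ(0) = ψ(d) = 0 quantises k = nπ/d, hence E_n = ℏ²k²/2m = n²π²ℏ²/(2md²).
E_8 = 8² × π² / (2 × 1 × 1.34²) = 175.9.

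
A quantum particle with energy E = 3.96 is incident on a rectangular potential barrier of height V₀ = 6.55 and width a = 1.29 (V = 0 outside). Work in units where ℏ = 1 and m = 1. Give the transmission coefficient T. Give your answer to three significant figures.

T = 0.0107

E < V₀: inside the barrier ψ ∝ e^{±κx} with κ = √(2m(V₀ − E))/ℏ = 2.276.
κa = 2.936, sinh(κa) = 9.394.
Matching ψ, ψ′ at both faces gives T = [1 + V₀² sinh²(κa) / (4E(V₀ − E))]⁻¹ = 1/93.28 = 0.0107.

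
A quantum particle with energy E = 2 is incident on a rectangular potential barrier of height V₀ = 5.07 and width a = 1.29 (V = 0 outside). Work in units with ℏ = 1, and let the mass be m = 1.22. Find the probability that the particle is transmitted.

T = 0.00327

Since E < V₀ the interior solution is evanescent with decay constant κ = √(2m(V₀ − E))/ℏ = 2.737.
κa = 3.531, sinh(κa) = 17.06.
Matching ψ, ψ′ at both faces gives T = [1 + V₀² sinh²(κa) / (4E(V₀ − E))]⁻¹ = 1/305.6 = 0.00327.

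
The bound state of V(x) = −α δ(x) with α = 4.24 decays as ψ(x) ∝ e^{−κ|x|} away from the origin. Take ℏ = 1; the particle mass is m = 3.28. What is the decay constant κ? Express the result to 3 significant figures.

κ = 13.9

Integrating the TISE across x = 0 gives the cusp condition ψ'(0⁺) − ψ'(0⁻) = −(2mα/ℏ²)ψ(0).
With ψ ∝ e^{−κ|x|} this yields −2κ = −2mα/ℏ², so κ = mα/ℏ² = 13.91.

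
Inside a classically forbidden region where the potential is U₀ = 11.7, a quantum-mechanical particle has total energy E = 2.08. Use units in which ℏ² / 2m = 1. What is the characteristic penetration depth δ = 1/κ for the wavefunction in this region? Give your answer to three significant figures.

δ = 0.322

Since E < U₀ the TISE in this region is ψ'' = κ²ψ with κ = √(2m(U₀ − E))/ℏ.
κ = √(2 × 0.5 × 9.62) = 3.102. The penetration depth is δ = 1/κ = 0.322.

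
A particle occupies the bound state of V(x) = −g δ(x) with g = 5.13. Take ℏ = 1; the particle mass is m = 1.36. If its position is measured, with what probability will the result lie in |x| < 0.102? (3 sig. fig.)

P = 0.759

The normalised bound state is ψ = √κ e^{−κ|x|} with κ = mg/ℏ² = 6.977.
P(|x| < d) = ∫_{−d}^{d} κ e^{−2κ|x|} dx = 1 − e^{−2κd} = 1 − e^{−1.423} = 0.7591.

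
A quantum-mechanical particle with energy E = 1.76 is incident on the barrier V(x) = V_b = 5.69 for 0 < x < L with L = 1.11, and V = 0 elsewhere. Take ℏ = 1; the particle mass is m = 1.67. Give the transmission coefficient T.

E < V_b: inside the barrier ψ ∝ e^{±κx} with κ = √(2m(V_b − E))/ℏ = 3.623.
κL = 4.022, sinh(κL) = 27.88.
The exact tunnelling result is T⁻¹ = 1 + V_b² sinh²(κL) / [4E(V_b − E)] = 910.9, so T = 0.00110.

T = 0.00110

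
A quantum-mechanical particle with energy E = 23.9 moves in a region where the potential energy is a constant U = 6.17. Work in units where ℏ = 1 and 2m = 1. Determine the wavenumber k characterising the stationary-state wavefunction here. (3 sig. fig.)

k = 4.21

With E > U the solution is oscillatory, ψ ∝ e^{±ikx} with k = √(2m(E − U))/ℏ.
k = √(2 × 0.5 × 17.73) = 4.211.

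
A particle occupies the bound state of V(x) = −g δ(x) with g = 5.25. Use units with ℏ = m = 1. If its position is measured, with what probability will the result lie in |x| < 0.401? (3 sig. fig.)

The normalised bound state is ψ = √κ e^{−κ|x|} with κ = mg/ℏ² = 5.250.
P(|x| < d) = ∫_{−d}^{d} κ e^{−2κ|x|} dx = 1 − e^{−2κd} = 1 − e^{−4.211} = 0.9852.

P = 0.985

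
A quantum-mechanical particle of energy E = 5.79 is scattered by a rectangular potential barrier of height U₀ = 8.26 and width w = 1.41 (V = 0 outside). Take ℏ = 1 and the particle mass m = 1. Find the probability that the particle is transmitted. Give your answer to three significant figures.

Since E < U₀ the interior solution is evanescent with decay constant κ = √(2m(U₀ − E))/ℏ = 2.223.
κw = 3.134, sinh(κw) = 11.46.
Matching ψ, ψ′ at both faces gives T = [1 + U₀² sinh²(κw) / (4E(U₀ − E))]⁻¹ = 1/157.6 = 0.00634.

T = 0.00634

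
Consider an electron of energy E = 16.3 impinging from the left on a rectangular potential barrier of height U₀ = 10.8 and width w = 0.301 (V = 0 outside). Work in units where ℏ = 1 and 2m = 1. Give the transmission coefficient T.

Above the barrier the interior wavenumber is k₂ = √(2m(E − U₀))/ℏ = 2.345, giving phase k₂w = 0.7059.
Matching at both interfaces gives T⁻¹ = 1 + U₀² sin²(k₂w) / [4E(E − U₀)] = 1.137, hence T = 0.880.

T = 0.880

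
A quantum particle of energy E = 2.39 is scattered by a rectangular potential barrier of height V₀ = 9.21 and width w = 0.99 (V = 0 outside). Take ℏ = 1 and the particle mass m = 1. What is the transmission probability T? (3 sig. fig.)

E < V₀: inside the barrier ψ ∝ e^{±κx} with κ = √(2m(V₀ − E))/ℏ = 3.693.
κw = 3.656, sinh(κw) = 19.35.
Matching ψ, ψ′ at both faces gives T = [1 + V₀² sinh²(κw) / (4E(V₀ − E))]⁻¹ = 1/487.9 = 0.00205.

T = 0.00205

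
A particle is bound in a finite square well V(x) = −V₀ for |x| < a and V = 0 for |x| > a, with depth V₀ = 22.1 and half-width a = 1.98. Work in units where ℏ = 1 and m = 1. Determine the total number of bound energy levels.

The dimensionless depth is z₀ = a√(2mV₀)/ℏ = 1.98 × √(44.20) = 13.16.
A new bound state (alternating even/odd) appears each time z₀ passes a multiple of π/2, so N = ⌊2z₀/π⌋ + 1 = ⌊8.380⌋ + 1 = 9.

N = 9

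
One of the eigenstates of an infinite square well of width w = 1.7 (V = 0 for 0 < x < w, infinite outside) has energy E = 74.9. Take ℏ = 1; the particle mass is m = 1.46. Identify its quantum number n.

For an infinite well E_n = n²π²ℏ²/(2mw²), so n = (w/πℏ)√(2mE).
n = (1.7/π) × √(2 × 1.46 × 74.9) = 8.003 → n = 8.

n = 8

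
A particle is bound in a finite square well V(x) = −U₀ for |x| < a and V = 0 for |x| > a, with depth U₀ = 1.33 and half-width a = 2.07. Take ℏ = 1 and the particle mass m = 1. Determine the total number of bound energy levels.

The dimensionless depth is z₀ = a√(2mU₀)/ℏ = 2.07 × √(2.660) = 3.376.
A new bound state (alternating even/odd) appears each time z₀ passes a multiple of π/2, so N = ⌊2z₀/π⌋ + 1 = ⌊2.149⌋ + 1 = 3.

N = 3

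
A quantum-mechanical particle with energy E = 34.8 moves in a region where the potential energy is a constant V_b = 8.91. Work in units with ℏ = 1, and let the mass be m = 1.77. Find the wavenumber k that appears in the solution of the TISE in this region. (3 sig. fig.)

k = 9.57

With E > V_b the solution is oscillatory, ψ ∝ e^{±ikx} with k = √(2m(E − V_b))/ℏ.
k = √(2 × 1.77 × 25.89) = 9.573.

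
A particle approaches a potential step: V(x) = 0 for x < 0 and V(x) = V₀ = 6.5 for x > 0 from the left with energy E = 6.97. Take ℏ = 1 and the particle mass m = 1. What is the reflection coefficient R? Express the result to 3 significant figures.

On each side the TISE gives plane waves with k = √(2m(E − V))/ℏ: k₁ = √(2·1·6.97) = 3.734, k₂ = √(2·1·0.47) = 0.9695.
Continuity of ψ and ψ′ at the step yields the reflection amplitude r = (k₁ − k₂)/(k₁ + k₂) = 0.5877; thus R = |r|² = 0.3454, T = 0.6546.

R = 0.345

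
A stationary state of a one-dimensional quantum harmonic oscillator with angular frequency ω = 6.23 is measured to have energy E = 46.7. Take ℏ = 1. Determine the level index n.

n = 7

E_n = ℏω(n + ½) ⇒ n = E/(ℏω) − ½ = 46.7/6.23 − 0.5 = 6.996 → n = 7.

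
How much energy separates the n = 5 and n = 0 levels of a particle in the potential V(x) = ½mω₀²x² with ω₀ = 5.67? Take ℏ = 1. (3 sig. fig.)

ΔE = 28.4

E_n = ℏω₀(n + ½), so ΔE = (5 − 0) ℏω₀ = 5 × 5.67 = 28.35.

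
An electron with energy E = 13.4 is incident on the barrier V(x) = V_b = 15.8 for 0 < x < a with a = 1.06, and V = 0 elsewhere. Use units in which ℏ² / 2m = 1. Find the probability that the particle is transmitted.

T = 0.0769

Since E < V_b the interior solution is evanescent with decay constant κ = √(2m(V_b − E))/ℏ = 1.549.
κa = 1.642, sinh(κa) = 2.486.
Matching ψ, ψ′ at both faces gives T = [1 + V_b² sinh²(κa) / (4E(V_b − E))]⁻¹ = 1/13.00 = 0.0769.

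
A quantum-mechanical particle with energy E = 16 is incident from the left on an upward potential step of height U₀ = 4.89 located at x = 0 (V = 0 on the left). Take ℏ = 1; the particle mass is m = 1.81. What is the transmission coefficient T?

T = 0.992

On each side the TISE gives plane waves with k = √(2m(E − V))/ℏ: k₁ = √(2·1.81·16) = 7.611, k₂ = √(2·1.81·11.11) = 6.342.
Continuity of ψ and ψ′ at the step yields the reflection amplitude r = (k₁ − k₂)/(k₁ + k₂) = 0.09093; thus R = |r|² = 0.008269, T = 0.9917.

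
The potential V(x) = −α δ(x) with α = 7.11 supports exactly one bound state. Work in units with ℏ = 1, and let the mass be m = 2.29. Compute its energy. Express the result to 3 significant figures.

For x ≠ 0 the bound state is ψ ∝ e^{−κ|x|}; integrating the TISE across the delta gives the cusp condition 2κ = 2mα/ℏ², so κ = 16.28.
Then E = −ℏ²κ²/(2m) = −mα²/(2ℏ²) = -57.88.

E = -57.9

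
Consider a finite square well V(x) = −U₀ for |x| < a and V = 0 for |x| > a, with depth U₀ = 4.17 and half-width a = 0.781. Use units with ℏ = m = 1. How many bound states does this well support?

N = 2

Define the well-strength parameter z₀ = (a/ℏ)√(2mU₀) = 0.781 × √(2·1·4.17) = 2.255.
A new bound state (alternating even/odd) appears each time z₀ passes a multiple of π/2, so N = ⌊2z₀/π⌋ + 1 = ⌊1.436⌋ + 1 = 2.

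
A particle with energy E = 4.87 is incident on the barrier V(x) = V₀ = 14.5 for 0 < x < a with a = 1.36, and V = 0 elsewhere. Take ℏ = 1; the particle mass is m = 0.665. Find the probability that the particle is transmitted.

T = 0.000211

Since E < V₀ the interior solution is evanescent with decay constant κ = √(2m(V₀ − E))/ℏ = 3.579.
κa = 4.867, sinh(κa) = 64.97.
The exact tunnelling result is T⁻¹ = 1 + V₀² sinh²(κa) / [4E(V₀ − E)] = 4732, so T = 0.000211.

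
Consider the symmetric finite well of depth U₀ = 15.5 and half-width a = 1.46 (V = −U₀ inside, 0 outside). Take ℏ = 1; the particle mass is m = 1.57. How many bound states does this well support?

Define the well-strength parameter z₀ = (a/ℏ)√(2mU₀) = 1.46 × √(2·1.57·15.5) = 10.19.
The even/odd transcendental equations gain one root per π/2 in z₀, giving N = 1 + ⌊2z₀/π⌋ = 1 + ⌊6.484⌋ = 7.

N = 7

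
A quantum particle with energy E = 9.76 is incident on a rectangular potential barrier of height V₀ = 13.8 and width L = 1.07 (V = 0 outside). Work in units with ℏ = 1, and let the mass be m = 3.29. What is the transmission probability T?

Since E < V₀ the interior solution is evanescent with decay constant κ = √(2m(V₀ − E))/ℏ = 5.156.
κL = 5.517, sinh(κL) = 124.4.
Matching ψ, ψ′ at both faces gives T = [1 + V₀² sinh²(κL) / (4E(V₀ − E))]⁻¹ = 1/18690 = 0.0000535.

T = 0.0000535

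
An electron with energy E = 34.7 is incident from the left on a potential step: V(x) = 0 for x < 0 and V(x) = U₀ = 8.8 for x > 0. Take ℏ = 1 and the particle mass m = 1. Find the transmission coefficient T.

T = 0.995

On each side the TISE gives plane waves with k = √(2m(E − V))/ℏ: k₁ = √(2·1·34.7) = 8.331, k₂ = √(2·1·25.9) = 7.197.
Matching ψ and ψ′ at x = 0 gives r = (k₁ − k₂)/(k₁ + k₂), so R = r² = 0.005328 and T = 1 − R = 0.9947.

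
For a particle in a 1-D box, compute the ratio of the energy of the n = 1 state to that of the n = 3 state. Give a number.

Since E_n ∝ n², the ratio is (1/3)² = 0.111111.

0.111111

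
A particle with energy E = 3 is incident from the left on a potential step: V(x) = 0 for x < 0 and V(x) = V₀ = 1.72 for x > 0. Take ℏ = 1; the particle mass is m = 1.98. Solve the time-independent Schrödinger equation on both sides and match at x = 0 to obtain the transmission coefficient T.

T = 0.956

On each side the TISE gives plane waves with k = √(2m(E − V))/ℏ: k₁ = √(2·1.98·3) = 3.447, k₂ = √(2·1.98·1.28) = 2.251.
Continuity of ψ and ψ′ at the step yields the reflection amplitude r = (k₁ − k₂)/(k₁ + k₂) = 0.2098; thus R = |r|² = 0.04401, T = 0.9560.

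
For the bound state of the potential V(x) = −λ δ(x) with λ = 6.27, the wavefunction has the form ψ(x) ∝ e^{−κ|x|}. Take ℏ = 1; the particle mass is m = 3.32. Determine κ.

κ = 20.8

Integrating the TISE across x = 0 gives the cusp condition ψ'(0⁺) − ψ'(0⁻) = −(2mλ/ℏ²)ψ(0).
With ψ ∝ e^{−κ|x|} this yields −2κ = −2mλ/ℏ², so κ = mλ/ℏ² = 20.82.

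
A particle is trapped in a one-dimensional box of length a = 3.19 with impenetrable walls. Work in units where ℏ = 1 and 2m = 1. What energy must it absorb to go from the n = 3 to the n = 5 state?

ΔE = 15.5

E_n = n²π²ℏ²/(2ma²), so ΔE = (5² − 3²) π²ℏ²/(2ma²).
ΔE = 16 × π² / (2 × 0.5 × 3.19²) = 15.52.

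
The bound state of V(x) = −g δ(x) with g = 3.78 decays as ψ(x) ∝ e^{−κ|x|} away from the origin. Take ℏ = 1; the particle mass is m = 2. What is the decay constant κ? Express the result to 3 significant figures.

Integrate −(ℏ²/2m)ψ'' − gδ(x)ψ = Eψ from −ε to +ε: the ψ'' term gives ψ'(0⁺) − ψ'(0⁻) and the δ term gives −(2mg/ℏ²)ψ(0).
With ψ ∝ e^{−κ|x|} this yields −2κ = −2mg/ℏ², so κ = mg/ℏ² = 7.560.

κ = 7.56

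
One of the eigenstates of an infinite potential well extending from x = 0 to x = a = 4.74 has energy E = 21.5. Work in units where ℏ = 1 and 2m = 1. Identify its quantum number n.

From E_n = n²π²ℏ²/(2ma²) invert to n = √(2ma²E)/(πℏ).
n = (4.74/π) × √(2 × 0.5 × 21.5) = 6.996 → n = 7.

n = 7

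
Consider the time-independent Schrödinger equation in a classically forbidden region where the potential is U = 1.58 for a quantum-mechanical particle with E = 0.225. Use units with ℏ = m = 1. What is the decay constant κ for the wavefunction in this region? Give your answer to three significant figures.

κ = 1.65

Since E < U the TISE in this region is ψ'' = κ²ψ with κ = √(2m(U − E))/ℏ.
κ = √(2 × 1 × 1.355) = 1.646.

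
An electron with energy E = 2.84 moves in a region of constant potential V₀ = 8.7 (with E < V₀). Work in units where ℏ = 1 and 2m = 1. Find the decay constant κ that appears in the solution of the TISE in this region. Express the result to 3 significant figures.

κ = 2.42

Since E < V₀ the TISE in this region is ψ'' = κ²ψ with κ = √(2m(V₀ − E))/ℏ.
κ = √(2 × 0.5 × 5.86) = 2.421.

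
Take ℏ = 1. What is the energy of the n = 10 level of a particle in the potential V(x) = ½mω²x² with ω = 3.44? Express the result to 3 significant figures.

Using E_n = (n + ½)ℏω: E_10 = 10.5 × 3.44 = 36.12.

E = 36.1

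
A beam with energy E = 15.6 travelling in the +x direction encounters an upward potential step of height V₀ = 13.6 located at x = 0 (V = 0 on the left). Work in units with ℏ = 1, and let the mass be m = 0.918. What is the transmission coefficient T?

T = 0.777

The wavenumbers are k₁ = √(2mE)/ℏ = 5.352 on the left and k₂ = √(2m(E − V₀))/ℏ = 1.916 on the right.
Matching ψ and ψ′ at x = 0 gives r = (k₁ − k₂)/(k₁ + k₂), so R = r² = 0.2234 and T = 1 − R = 0.7766.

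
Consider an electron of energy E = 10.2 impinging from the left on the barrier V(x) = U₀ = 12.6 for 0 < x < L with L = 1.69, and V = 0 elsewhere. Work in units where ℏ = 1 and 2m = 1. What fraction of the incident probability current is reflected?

R = 0.987

Since E < U₀ the interior solution is evanescent with decay constant κ = √(2m(U₀ − E))/ℏ = 1.549.
κL = 2.618, sinh(κL) = 6.819.
The exact tunnelling result is T⁻¹ = 1 + U₀² sinh²(κL) / [4E(U₀ − E)] = 76.38, so T = 0.0131.
R = 1 − T = 0.987.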